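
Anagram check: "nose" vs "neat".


Word 1: "nose" → sorted: enos
Word 2: "neat" → sorted: aent
Same letters? enos != aent
Anagram = No


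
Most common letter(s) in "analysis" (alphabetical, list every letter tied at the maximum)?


Word: "analysis"
Letter counts:
  'a': 2
  'i': 1
  'l': 1
  'n': 1
  's': 2
  'y': 1
Maximum count = 2
Most frequent = 'a', 's' (2 times each)


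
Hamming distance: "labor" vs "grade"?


Comparing character by character (same length = 5):
  Pos 0: 'l' vs 'g' !=
  Pos 1: 'a' vs 'r' !=
  Pos 2: 'b' vs 'a' !=
  Pos 3: 'o' vs 'd' !=
  Pos 4: 'r' vs 'e' !=
Hamming distance = 5


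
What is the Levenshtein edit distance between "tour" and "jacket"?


Word 1: "tour" (length 4)
Word 2: "jacket" (length 6)
One optimal edit sequence (insert/delete/substitute each cost 1):
  1. insert 'j'  (+1)
  2. insert 'a'  (+1)
  3. substitute 't' -> 'c'  (+1)
  4. substitute 'o' -> 'k'  (+1)
  5. substitute 'u' -> 'e'  (+1)
  6. substitute 'r' -> 't'  (+1)
Total edit operations: 6
Edit distance = 6


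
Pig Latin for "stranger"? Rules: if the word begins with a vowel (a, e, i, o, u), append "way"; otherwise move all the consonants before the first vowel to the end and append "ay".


Word: "stranger"
Starts with consonant(s) → move to end, add 'ay'
Consonant cluster: "str"
Pig Latin = "angerstray"


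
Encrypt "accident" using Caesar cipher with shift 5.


Word: "accident"
Shift: 5
Each letter → (letter + shift) mod 26:
  'a' (0) + 5 = 5 → 'f'
  'c' (2) + 5 = 7 → 'h'
  'c' (2) + 5 = 7 → 'h'
  'i' (8) + 5 = 13 → 'n'
  'd' (3) + 5 = 8 → 'i'
  'e' (4) + 5 = 9 → 'j'
  'n' (13) + 5 = 18 → 's'
  't' (19) + 5 = 24 → 'y'
Result = "fhhnijsy"


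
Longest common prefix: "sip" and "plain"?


Word 1: "sip"
Word 2: "plain"
Comparing from start:
  Pos 0: 's' != 'p' (stop)
LCP = "" (length 0)


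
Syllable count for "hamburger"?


Word: "hamburger"
Syllable breakdown: ham / bur / ger
Counting: 3 parts
= 3 syllables


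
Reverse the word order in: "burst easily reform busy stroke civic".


Original: "burst easily reform busy stroke civic"
Words (1..n): burst | easily | reform | busy | stroke | civic
Reversed (n..1): civic | stroke | busy | reform | easily | burst
Result = "civic stroke busy reform easily burst"


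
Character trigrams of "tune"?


Word: "tune" (length 4)
Number of trigrams = 4 - 3 + 1 = 2
  Position 0: "tun"
  Position 1: "une"
Trigrams = "tun", "une"


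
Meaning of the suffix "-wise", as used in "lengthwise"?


Suffix: -wise
Example: lengthwise (length + -wise)
Meaning = in the manner of


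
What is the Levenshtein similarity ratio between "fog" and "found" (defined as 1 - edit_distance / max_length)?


Word 1: "fog" (length 3)
Word 2: "found" (length 5)
One optimal edit sequence:
  1. keep 'f'
  2. keep 'o'
  3. insert 'u'  (+1)
  4. insert 'n'  (+1)
  5. substitute 'g' -> 'd'  (+1)
Edit distance = 3
Max length = max(3, 5) = 5
Similarity = 1 - 3/5
= 0.4000


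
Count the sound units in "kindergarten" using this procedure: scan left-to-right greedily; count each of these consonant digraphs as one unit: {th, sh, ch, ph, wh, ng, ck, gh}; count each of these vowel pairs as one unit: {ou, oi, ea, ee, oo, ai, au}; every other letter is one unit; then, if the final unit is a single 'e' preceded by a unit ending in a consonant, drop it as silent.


Word: "kindergarten" (12 letters)
Left-to-right scan:
  [1] 'k' (letter)
  [2] 'i' (letter)
  [3] 'n' (letter)
  [4] 'd' (letter)
  [5] 'e' (letter)
  [6] 'r' (letter)
  [7] 'g' (letter)
  [8] 'a' (letter)
  [9] 'r' (letter)
  [10] 't' (letter)
  [11] 'e' (letter)
  [12] 'n' (letter)
Units from scan: 12
Sound units = 12 units


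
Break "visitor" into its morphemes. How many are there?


Word: "visitor"
Morphemes: visit | -or
Each morpheme carries meaning
= 2 morphemes


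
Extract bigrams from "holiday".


Word: "holiday" (length 7)
Number of bigrams = 7 - 2 + 1 = 6
  Position 0: "ho"
  Position 1: "ol"
  Position 2: "li"
  Position 3: "id"
  Position 4: "da"
  Position 5: "ay"
Bigrams = "ho", "ol", "li", "id", "da", "ay"


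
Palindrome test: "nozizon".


Word: "nozizon"
Reversed: "nozizon"
Forward == Backward? nozizon == nozizon
Palindrome = Yes


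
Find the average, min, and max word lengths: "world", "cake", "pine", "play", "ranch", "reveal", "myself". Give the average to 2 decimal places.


Lengths: "world"=5, "cake"=4, "pine"=4, "play"=4, "ranch"=5, "reveal"=6, "myself"=6
Sum = 34, Count = 7
Average = 34/7 = 4.86
= avg=4.86, min=4, max=6


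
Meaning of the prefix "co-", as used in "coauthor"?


Prefix: co-
As in: coauthor -> co- + author
Meaning = together


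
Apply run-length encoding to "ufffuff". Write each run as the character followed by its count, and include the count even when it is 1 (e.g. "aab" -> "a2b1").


String: "ufffuff"
Scanning for consecutive runs:
  'u' x 1
  'f' x 3
  'u' x 1
  'f' x 2
RLE = "u1f3u1f2"


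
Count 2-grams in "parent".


Word: "parent" (length 6)
Number of 2-grams = length - 2 + 1 = 6 - 2 + 1
= 5


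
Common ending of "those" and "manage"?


Word 1: "those"
Word 2: "manage"
Comparing from end:
  Pos -1: 'e' == 'e'
  Pos -2: 's' != 'g' (stop)
LCS = "e" (length 1)


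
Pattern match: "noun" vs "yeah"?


Pattern of "noun": [0, 1, 2, 0]
Pattern of "yeah": [0, 1, 2, 3]
Patterns do not match
Same pattern = No


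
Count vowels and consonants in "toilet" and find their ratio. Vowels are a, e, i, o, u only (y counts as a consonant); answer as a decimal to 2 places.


Word: "toilet"
Vowels (a,e,i,o,u): 3
Consonants: 3
Ratio = 3/3
= 1.00


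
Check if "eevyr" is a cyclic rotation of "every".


Word: "every", Candidate: "eevyr"
Method: check if candidate is substring of word+word
"everyevery" contains "eevyr"? No
Is rotation = No


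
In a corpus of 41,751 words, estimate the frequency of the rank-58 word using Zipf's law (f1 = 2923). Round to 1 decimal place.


Zipf's law: f(r) = f(1) / r
f(1) = 2923
f(58) = 2923 / 58
= 50.4 occurrences


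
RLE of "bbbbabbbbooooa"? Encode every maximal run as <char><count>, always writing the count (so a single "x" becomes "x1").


String: "bbbbabbbbooooa"
Scanning for consecutive runs:
  'b' x 4
  'a' x 1
  'b' x 4
  'o' x 4
  'a' x 1
RLE = "b4a1b4o4a1"


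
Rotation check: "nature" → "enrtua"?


Word: "nature", Candidate: "enrtua"
Method: check if candidate is substring of word+word
"naturenature" contains "enrtua"? No
Is rotation = No


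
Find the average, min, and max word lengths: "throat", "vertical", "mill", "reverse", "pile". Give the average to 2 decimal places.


Lengths: "throat"=6, "vertical"=8, "mill"=4, "reverse"=7, "pile"=4
Sum = 29, Count = 5
Average = 29/5 = 5.80
= avg=5.80, min=4, max=8


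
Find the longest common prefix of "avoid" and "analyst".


Word 1: "avoid"
Word 2: "analyst"
Comparing from start:
  Pos 0: 'a' == 'a'
  Pos 1: 'v' != 'n' (stop)
LCP = "a" (length 1)


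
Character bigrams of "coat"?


Word: "coat" (length 4)
Number of bigrams = 4 - 2 + 1 = 3
  Position 0: "co"
  Position 1: "oa"
  Position 2: "at"
Bigrams = "co", "oa", "at"


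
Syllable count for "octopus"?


Word: "octopus"
Syllable breakdown: oc / to / pus
Counting: 3 parts
= 3 syllables


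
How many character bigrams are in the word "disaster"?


Word: "disaster" (length 8)
Number of 2-grams = length - 2 + 1 = 8 - 2 + 1
= 7


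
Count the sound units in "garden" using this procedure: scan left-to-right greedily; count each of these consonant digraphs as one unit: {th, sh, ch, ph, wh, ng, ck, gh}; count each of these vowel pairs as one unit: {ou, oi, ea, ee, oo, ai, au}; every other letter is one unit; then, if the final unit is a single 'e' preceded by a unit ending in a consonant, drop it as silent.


Word: "garden" (6 letters)
Left-to-right scan:
  [1] 'g' (letter)
  [2] 'a' (letter)
  [3] 'r' (letter)
  [4] 'd' (letter)
  [5] 'e' (letter)
  [6] 'n' (letter)
Units from scan: 6
Sound units = 6 units


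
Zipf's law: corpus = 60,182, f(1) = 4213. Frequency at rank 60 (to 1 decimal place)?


Zipf's law: f(r) = f(1) / r
f(1) = 4213
f(60) = 4213 / 60
= 70.2 occurrences


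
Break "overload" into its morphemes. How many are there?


Word: "overload"
Morphemes: over- + load
Each morpheme carries meaning
= 2 morphemes


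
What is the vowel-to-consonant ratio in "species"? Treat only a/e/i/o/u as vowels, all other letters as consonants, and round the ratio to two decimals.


Word: "species"
Vowels (a,e,i,o,u): 3
Consonants: 4
Ratio = 3/4
= 0.75


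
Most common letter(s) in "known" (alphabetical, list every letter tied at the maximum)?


Word: "known"
Letter counts:
  'k': 1
  'n': 2
  'o': 1
  'w': 1
Maximum count = 2
Most frequent = 'n' (2 times each)


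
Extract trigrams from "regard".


Word: "regard" (length 6)
Number of trigrams = 6 - 3 + 1 = 4
  Position 0: "reg"
  Position 1: "ega"
  Position 2: "gar"
  Position 3: "ard"
Trigrams = "reg", "ega", "gar", "ard"


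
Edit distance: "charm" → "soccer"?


Word 1: "charm" (length 5)
Word 2: "soccer" (length 6)
One optimal edit sequence (insert/delete/substitute each cost 1):
  1. insert 's'  (+1)
  2. insert 'o'  (+1)
  3. keep 'c'
  4. substitute 'h' -> 'c'  (+1)
  5. substitute 'a' -> 'e'  (+1)
  6. keep 'r'
  7. delete 'm'  (+1)
Total edit operations: 5
Edit distance = 5


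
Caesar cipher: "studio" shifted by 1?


Word: "studio"
Shift: 1
Each letter → (letter + shift) mod 26:
  's' (18) + 1 = 19 → 't'
  't' (19) + 1 = 20 → 'u'
  'u' (20) + 1 = 21 → 'v'
  'd' (3) + 1 = 4 → 'e'
  'i' (8) + 1 = 9 → 'j'
  'o' (14) + 1 = 15 → 'p'
Result = "tuvejp"


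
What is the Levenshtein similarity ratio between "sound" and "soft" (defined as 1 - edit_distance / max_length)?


Word 1: "sound" (length 5)
Word 2: "soft" (length 4)
One optimal edit sequence:
  1. keep 's'
  2. keep 'o'
  3. delete 'u'  (+1)
  4. substitute 'n' -> 'f'  (+1)
  5. substitute 'd' -> 't'  (+1)
Edit distance = 3
Max length = max(5, 4) = 5
Similarity = 1 - 3/5
= 0.4000


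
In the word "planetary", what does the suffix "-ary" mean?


Suffix: -ary
As in: planetary -> planet + -ary
Meaning = relating to


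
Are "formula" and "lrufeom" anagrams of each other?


Word 1: "formula" → sorted: aflmoru
Word 2: "lrufeom" → sorted: eflmoru
Same letters? aflmoru != eflmoru
Anagram = No


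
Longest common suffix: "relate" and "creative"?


Word 1: "relate"
Word 2: "creative"
Comparing from end:
  Pos -1: 'e' == 'e'
  Pos -2: 't' != 'v' (stop)
LCS = "e" (length 1)


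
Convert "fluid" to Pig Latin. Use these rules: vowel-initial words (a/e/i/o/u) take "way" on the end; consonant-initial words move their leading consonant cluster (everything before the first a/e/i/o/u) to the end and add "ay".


Word: "fluid"
Starts with consonant(s) → move to end, add 'ay'
Consonant cluster: "fl"
Pig Latin = "uidflay"


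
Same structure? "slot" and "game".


Pattern of "slot": [0, 1, 2, 3]
Pattern of "game": [0, 1, 2, 3]
Patterns match
Same pattern = Yes


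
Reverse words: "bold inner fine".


Original: "bold inner fine"
Words (1..n): bold | inner | fine
Reversed (n..1): fine | inner | bold
Result = "fine inner bold"


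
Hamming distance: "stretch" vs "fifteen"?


Comparing character by character (same length = 7):
  Pos 0: 's' vs 'f' !=
  Pos 1: 't' vs 'i' !=
  Pos 2: 'r' vs 'f' !=
  Pos 3: 'e' vs 't' !=
  Pos 4: 't' vs 'e' !=
  Pos 5: 'c' vs 'e' !=
  Pos 6: 'h' vs 'n' !=
Hamming distance = 7


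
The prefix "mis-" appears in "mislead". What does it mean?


Prefix: mis-
Example: mislead (mis- + lead)
Meaning = wrongly


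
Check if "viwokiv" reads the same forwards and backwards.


Word: "viwokiv"
Reversed: "vikowiv"
Forward == Backward? viwokiv != vikowiv
Palindrome = No


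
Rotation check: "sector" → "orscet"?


Word: "sector", Candidate: "orscet"
Method: check if candidate is substring of word+word
"sectorsector" contains "orscet"? No
Is rotation = No


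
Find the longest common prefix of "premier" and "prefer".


Word 1: "premier"
Word 2: "prefer"
Comparing from start:
  Pos 0: 'p' == 'p'
  Pos 1: 'r' == 'r'
  Pos 2: 'e' == 'e'
  Pos 3: 'm' != 'f' (stop)
LCP = "pre" (length 3)


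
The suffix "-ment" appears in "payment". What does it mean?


Suffix: -ment
Example: payment (pay + -ment)
Meaning = result of action


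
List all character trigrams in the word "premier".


Word: "premier" (length 7)
Number of trigrams = 7 - 3 + 1 = 5
  Position 0: "pre"
  Position 1: "rem"
  Position 2: "emi"
  Position 3: "mie"
  Position 4: "ier"
Trigrams = "pre", "rem", "emi", "mie", "ier"


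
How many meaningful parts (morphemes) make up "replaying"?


Word: "replaying"
Morphemes: re- / play / -ing
Each morpheme carries meaning
= 3 morphemes


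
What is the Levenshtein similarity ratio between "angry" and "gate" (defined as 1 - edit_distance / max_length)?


Word 1: "angry" (length 5)
Word 2: "gate" (length 4)
One optimal edit sequence:
  1. delete 'a'  (+1)
  2. substitute 'n' -> 'g'  (+1)
  3. substitute 'g' -> 'a'  (+1)
  4. substitute 'r' -> 't'  (+1)
  5. substitute 'y' -> 'e'  (+1)
Edit distance = 5
Max length = max(5, 4) = 5
Similarity = 1 - 5/5
= 0.0000


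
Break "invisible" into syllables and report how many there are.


Word: "invisible"
Syllable breakdown: in | vis | i | ble
Counting: 4 parts
= 4 syllables


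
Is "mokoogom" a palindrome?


Word: "mokoogom"
Reversed: "mogookom"
Forward == Backward? mokoogom != mogookom
Palindrome = No


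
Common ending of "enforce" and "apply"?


Word 1: "enforce"
Word 2: "apply"
Comparing from end:
  Pos -1: 'e' != 'y' (stop)
LCS = "" (length 0)


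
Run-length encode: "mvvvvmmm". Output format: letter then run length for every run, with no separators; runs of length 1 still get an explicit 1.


String: "mvvvvmmm"
Scanning for consecutive runs:
  'm' x 1
  'v' x 4
  'm' x 3
RLE = "m1v4m3"


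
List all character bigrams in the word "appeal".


Word: "appeal" (length 6)
Number of bigrams = 6 - 2 + 1 = 5
  Position 0: "ap"
  Position 1: "pp"
  Position 2: "pe"
  Position 3: "ea"
  Position 4: "al"
Bigrams = "ap", "pp", "pe", "ea", "al"


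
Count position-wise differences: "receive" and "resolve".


Comparing character by character (same length = 7):
  Pos 0: 'r' vs 'r' =
  Pos 1: 'e' vs 'e' =
  Pos 2: 'c' vs 's' !=
  Pos 3: 'e' vs 'o' !=
  Pos 4: 'i' vs 'l' !=
  Pos 5: 'v' vs 'v' =
  Pos 6: 'e' vs 'e' =
Hamming distance = 3


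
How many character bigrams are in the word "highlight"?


Word: "highlight" (length 9)
Number of 2-grams = length - 2 + 1 = 9 - 2 + 1
= 8


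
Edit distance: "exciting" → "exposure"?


Word 1: "exciting" (length 8)
Word 2: "exposure" (length 8)
One optimal edit sequence (insert/delete/substitute each cost 1):
  1. keep 'e'
  2. keep 'x'
  3. substitute 'c' -> 'p'  (+1)
  4. substitute 'i' -> 'o'  (+1)
  5. substitute 't' -> 's'  (+1)
  6. substitute 'i' -> 'u'  (+1)
  7. substitute 'n' -> 'r'  (+1)
  8. substitute 'g' -> 'e'  (+1)
Total edit operations: 6
Edit distance = 6


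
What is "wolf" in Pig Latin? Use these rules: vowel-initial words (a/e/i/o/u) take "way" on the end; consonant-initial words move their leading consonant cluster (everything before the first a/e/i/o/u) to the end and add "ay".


Word: "wolf"
Starts with consonant(s) → move to end, add 'ay'
Consonant cluster: "w"
Pig Latin = "olfway"


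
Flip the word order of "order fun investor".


Original: "order fun investor"
Words (1..n): order | fun | investor
Reversed (n..1): investor | fun | order
Result = "investor fun order"


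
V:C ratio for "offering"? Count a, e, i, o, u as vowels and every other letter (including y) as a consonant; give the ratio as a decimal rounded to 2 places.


Word: "offering"
Vowels (a,e,i,o,u): 3
Consonants: 5
Ratio = 3/5
= 0.60


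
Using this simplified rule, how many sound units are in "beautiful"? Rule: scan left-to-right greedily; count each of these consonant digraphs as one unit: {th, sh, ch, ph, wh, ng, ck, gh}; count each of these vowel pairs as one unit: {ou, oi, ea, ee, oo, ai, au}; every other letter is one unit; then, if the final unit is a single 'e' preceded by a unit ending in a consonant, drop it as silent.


Word: "beautiful" (9 letters)
Left-to-right scan:
  1. 'b' (letter)
  2. 'ea' (vowel-pair)
  3. 'u' (letter)
  4. 't' (letter)
  5. 'i' (letter)
  6. 'f' (letter)
  7. 'u' (letter)
  8. 'l' (letter)
Units from scan: 8
Sound units = 8 units


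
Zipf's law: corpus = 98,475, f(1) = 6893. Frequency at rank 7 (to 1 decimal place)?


Zipf's law: f(r) = f(1) / r
f(1) = 6893
f(7) = 6893 / 7
= 984.7 occurrences


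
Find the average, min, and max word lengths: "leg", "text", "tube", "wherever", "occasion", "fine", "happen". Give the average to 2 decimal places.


Lengths: "leg"=3, "text"=4, "tube"=4, "wherever"=8, "occasion"=8, "fine"=4, "happen"=6
Sum = 37, Count = 7
Average = 37/7 = 5.29
= avg=5.29, min=3, max=8


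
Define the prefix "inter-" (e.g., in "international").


Prefix: inter-
As in: international -> inter- + national
Meaning = between


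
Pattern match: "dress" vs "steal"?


Pattern of "dress": [0, 1, 2, 3, 3]
Pattern of "steal": [0, 1, 2, 3, 4]
Patterns do not match
Same pattern = No


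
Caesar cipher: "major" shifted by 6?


Word: "major"
Shift: 6
Each letter → (letter + shift) mod 26:
  'm' (12) + 6 = 18 → 's'
  'a' (0) + 6 = 6 → 'g'
  'j' (9) + 6 = 15 → 'p'
  'o' (14) + 6 = 20 → 'u'
  'r' (17) + 6 = 23 → 'x'
Result = "sgpux"


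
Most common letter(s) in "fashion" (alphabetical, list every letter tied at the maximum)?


Word: "fashion"
Letter counts:
  'a': 1
  'f': 1
  'h': 1
  'i': 1
  'n': 1
  'o': 1
  's': 1
Maximum count = 1
Most frequent = 'a', 'f', 'h', 'i', 'n', 'o', 's' (1 time each)


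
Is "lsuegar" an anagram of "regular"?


Word 1: "regular" → sorted: aeglrru
Word 2: "lsuegar" → sorted: aeglrsu
Same letters? aeglrru != aeglrsu
Anagram = No


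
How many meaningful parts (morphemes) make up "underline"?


Word: "underline"
Morphemes: under- / line
Each morpheme carries meaning
= 2 morphemes


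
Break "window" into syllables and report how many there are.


Word: "window"
Syllable breakdown: win-dow
Counting: 2 parts
= 2 syllables


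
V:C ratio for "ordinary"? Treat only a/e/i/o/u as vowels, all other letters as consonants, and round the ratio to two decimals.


Word: "ordinary"
Vowels (a,e,i,o,u): 3
Consonants: 5
Ratio = 3/5
= 0.60


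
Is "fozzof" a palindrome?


Word: "fozzof"
Reversed: "fozzof"
Forward == Backward? fozzof == fozzof
Palindrome = Yes


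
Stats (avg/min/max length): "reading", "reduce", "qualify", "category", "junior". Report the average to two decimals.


Lengths: "reading"=7, "reduce"=6, "qualify"=7, "category"=8, "junior"=6
Sum = 34, Count = 5
Average = 34/5 = 6.80
= avg=6.80, min=6, max=8


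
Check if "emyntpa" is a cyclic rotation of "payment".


Word: "payment", Candidate: "emyntpa"
Method: check if candidate is substring of word+word
"paymentpayment" contains "emyntpa"? No
Is rotation = No


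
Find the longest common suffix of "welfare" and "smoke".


Word 1: "welfare"
Word 2: "smoke"
Comparing from end:
  Pos -1: 'e' == 'e'
  Pos -2: 'r' != 'k' (stop)
LCS = "e" (length 1)


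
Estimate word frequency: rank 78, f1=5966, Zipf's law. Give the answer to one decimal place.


Zipf's law: f(r) = f(1) / r
f(1) = 5966
f(78) = 5966 / 78
= 76.5 occurrences


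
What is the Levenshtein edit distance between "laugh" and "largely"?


Word 1: "laugh" (length 5)
Word 2: "largely" (length 7)
One optimal edit sequence (insert/delete/substitute each cost 1):
  1. keep 'l'
  2. keep 'a'
  3. substitute 'u' -> 'r'  (+1)
  4. keep 'g'
  5. insert 'e'  (+1)
  6. insert 'l'  (+1)
  7. substitute 'h' -> 'y'  (+1)
Total edit operations: 4
Edit distance = 4


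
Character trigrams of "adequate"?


Word: "adequate" (length 8)
Number of trigrams = 8 - 3 + 1 = 6
  Position 0: "ade"
  Position 1: "deq"
  Position 2: "equ"
  Position 3: "qua"
  Position 4: "uat"
  Position 5: "ate"
Trigrams = "ade", "deq", "equ", "qua", "uat", "ate"


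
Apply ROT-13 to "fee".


Word: "fee"
Shift: 13
Each letter → (letter + shift) mod 26:
  'f' (5) + 13 = 18 → 's'
  'e' (4) + 13 = 17 → 'r'
  'e' (4) + 13 = 17 → 'r'
Result = "srr"


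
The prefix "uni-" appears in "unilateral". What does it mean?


Prefix: uni-
As in: unilateral -> uni- + lateral
Meaning = one


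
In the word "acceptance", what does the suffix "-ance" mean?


Suffix: -ance
Example: acceptance (accept + -ance)
Meaning = state of


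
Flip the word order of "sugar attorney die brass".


Original: "sugar attorney die brass"
Words (1..n): sugar | attorney | die | brass
Reversed (n..1): brass | die | attorney | sugar
Result = "brass die attorney sugar"


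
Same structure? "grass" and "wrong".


Pattern of "grass": [0, 1, 2, 3, 3]
Pattern of "wrong": [0, 1, 2, 3, 4]
Patterns do not match
Same pattern = No


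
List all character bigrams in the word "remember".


Word: "remember" (length 8)
Number of bigrams = 8 - 2 + 1 = 7
  Position 0: "re"
  Position 1: "em"
  Position 2: "me"
  Position 3: "em"
  Position 4: "mb"
  Position 5: "be"
  Position 6: "er"
Bigrams = "re", "em", "me", "em", "mb", "be", "er"


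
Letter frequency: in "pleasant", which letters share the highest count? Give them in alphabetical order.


Word: "pleasant"
Letter counts:
  'a': 2
  'e': 1
  'l': 1
  'n': 1
  'p': 1
  's': 1
  't': 1
Maximum count = 2
Most frequent = 'a' (2 times each)


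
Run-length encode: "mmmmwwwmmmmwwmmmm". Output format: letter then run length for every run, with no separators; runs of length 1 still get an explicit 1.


String: "mmmmwwwmmmmwwmmmm"
Scanning for consecutive runs:
  'm' x 4
  'w' x 3
  'm' x 4
  'w' x 2
  'm' x 4
RLE = "m4w3m4w2m4"


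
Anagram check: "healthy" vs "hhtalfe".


Word 1: "healthy" → sorted: aehhlty
Word 2: "hhtalfe" → sorted: aefhhlt
Same letters? aehhlty != aefhhlt
Anagram = No


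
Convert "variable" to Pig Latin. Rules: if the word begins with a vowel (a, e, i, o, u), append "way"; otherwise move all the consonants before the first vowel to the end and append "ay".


Word: "variable"
Starts with consonant(s) → move to end, add 'ay'
Consonant cluster: "v"
Pig Latin = "ariablevay"


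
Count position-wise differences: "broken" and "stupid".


Comparing character by character (same length = 6):
  Pos 0: 'b' vs 's' !=
  Pos 1: 'r' vs 't' !=
  Pos 2: 'o' vs 'u' !=
  Pos 3: 'k' vs 'p' !=
  Pos 4: 'e' vs 'i' !=
  Pos 5: 'n' vs 'd' !=
Hamming distance = 6


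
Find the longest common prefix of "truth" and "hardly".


Word 1: "truth"
Word 2: "hardly"
Comparing from start:
  Pos 0: 't' != 'h' (stop)
LCP = "" (length 0)


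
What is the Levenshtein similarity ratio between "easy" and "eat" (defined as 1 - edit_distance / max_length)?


Word 1: "easy" (length 4)
Word 2: "eat" (length 3)
One optimal edit sequence:
  1. keep 'e'
  2. keep 'a'
  3. delete 's'  (+1)
  4. substitute 'y' -> 't'  (+1)
Edit distance = 2
Max length = max(4, 3) = 4
Similarity = 1 - 2/4
= 0.5000


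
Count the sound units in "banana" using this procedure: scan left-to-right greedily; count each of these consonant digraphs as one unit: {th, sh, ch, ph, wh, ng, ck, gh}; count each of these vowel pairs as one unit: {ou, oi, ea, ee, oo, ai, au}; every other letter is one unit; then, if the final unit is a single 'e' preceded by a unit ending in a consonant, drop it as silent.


Word: "banana" (6 letters)
Left-to-right scan:
  (1) 'b' (letter)
  (2) 'a' (letter)
  (3) 'n' (letter)
  (4) 'a' (letter)
  (5) 'n' (letter)
  (6) 'a' (letter)
Units from scan: 6
Sound units = 6 units


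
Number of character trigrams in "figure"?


Word: "figure" (length 6)
Number of 3-grams = length - 3 + 1 = 6 - 3 + 1
= 4


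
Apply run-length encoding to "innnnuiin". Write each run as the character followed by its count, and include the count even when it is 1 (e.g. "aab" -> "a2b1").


String: "innnnuiin"
Scanning for consecutive runs:
  'i' x 1
  'n' x 4
  'u' x 1
  'i' x 2
  'n' x 1
RLE = "i1n4u1i2n1"


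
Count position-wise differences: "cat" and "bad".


Comparing character by character (same length = 3):
  Pos 0: 'c' vs 'b' !=
  Pos 1: 'a' vs 'a' =
  Pos 2: 't' vs 'd' !=
Hamming distance = 2


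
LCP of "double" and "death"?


Word 1: "double"
Word 2: "death"
Comparing from start:
  Pos 0: 'd' == 'd'
  Pos 1: 'o' != 'e' (stop)
LCP = "d" (length 1)


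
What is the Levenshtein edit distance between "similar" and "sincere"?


Word 1: "similar" (length 7)
Word 2: "sincere" (length 7)
One optimal edit sequence (insert/delete/substitute each cost 1):
  1. keep 's'
  2. keep 'i'
  3. substitute 'm' -> 'n'  (+1)
  4. substitute 'i' -> 'c'  (+1)
  5. substitute 'l' -> 'e'  (+1)
  6. substitute 'a' -> 'r'  (+1)
  7. substitute 'r' -> 'e'  (+1)
Total edit operations: 5
Edit distance = 5


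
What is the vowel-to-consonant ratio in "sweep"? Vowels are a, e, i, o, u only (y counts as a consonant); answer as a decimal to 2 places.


Word: "sweep"
Vowels (a,e,i,o,u): 2
Consonants: 3
Ratio = 2/3
= 0.67


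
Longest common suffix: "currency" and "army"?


Word 1: "currency"
Word 2: "army"
Comparing from end:
  Pos -1: 'y' == 'y'
  Pos -2: 'c' != 'm' (stop)
LCS = "y" (length 1)


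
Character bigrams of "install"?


Word: "install" (length 7)
Number of bigrams = 7 - 2 + 1 = 6
  Position 0: "in"
  Position 1: "ns"
  Position 2: "st"
  Position 3: "ta"
  Position 4: "al"
  Position 5: "ll"
Bigrams = "in", "ns", "st", "ta", "al", "ll"


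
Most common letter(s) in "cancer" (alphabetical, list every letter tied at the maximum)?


Word: "cancer"
Letter counts:
  'a': 1
  'c': 2
  'e': 1
  'n': 1
  'r': 1
Maximum count = 2
Most frequent = 'c' (2 times each)


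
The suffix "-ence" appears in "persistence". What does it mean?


Suffix: -ence
Example: persistence = persist + -ence
Meaning = state of


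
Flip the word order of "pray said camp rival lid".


Original: "pray said camp rival lid"
Words (1..n): pray | said | camp | rival | lid
Reversed (n..1): lid | rival | camp | said | pray
Result = "lid rival camp said pray"


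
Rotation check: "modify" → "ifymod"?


Word: "modify", Candidate: "ifymod"
Method: check if candidate is substring of word+word
"modifymodify" contains "ifymod"? Yes
Is rotation = Yes


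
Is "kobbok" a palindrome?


Word: "kobbok"
Reversed: "kobbok"
Forward == Backward? kobbok == kobbok
Palindrome = Yes


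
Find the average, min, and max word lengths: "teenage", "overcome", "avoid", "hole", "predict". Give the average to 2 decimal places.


Lengths: "teenage"=7, "overcome"=8, "avoid"=5, "hole"=4, "predict"=7
Sum = 31, Count = 5
Average = 31/5 = 6.20
= avg=6.20, min=4, max=8


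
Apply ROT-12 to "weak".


Word: "weak"
Shift: 12
Each letter → (letter + shift) mod 26:
  'w' (22) + 12 = 8 → 'i'
  'e' (4) + 12 = 16 → 'q'
  'a' (0) + 12 = 12 → 'm'
  'k' (10) + 12 = 22 → 'w'
Result = "iqmw"


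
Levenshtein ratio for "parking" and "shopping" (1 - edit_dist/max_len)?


Word 1: "parking" (length 7)
Word 2: "shopping" (length 8)
One optimal edit sequence:
  1. insert 's'  (+1)
  2. substitute 'p' -> 'h'  (+1)
  3. substitute 'a' -> 'o'  (+1)
  4. substitute 'r' -> 'p'  (+1)
  5. substitute 'k' -> 'p'  (+1)
  6. keep 'i'
  7. keep 'n'
  8. keep 'g'
Edit distance = 5
Max length = max(7, 8) = 8
Similarity = 1 - 5/8
= 0.3750


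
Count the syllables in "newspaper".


Word: "newspaper"
Syllable breakdown: news / pa / per
Counting: 3 parts
= 3 syllables


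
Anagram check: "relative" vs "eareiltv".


Word 1: "relative" → sorted: aeeilrtv
Word 2: "eareiltv" → sorted: aeeilrtv
Same letters? aeeilrtv == aeeilrtv
Anagram = Yes


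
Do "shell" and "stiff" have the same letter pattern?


Pattern of "shell": [0, 1, 2, 3, 3]
Pattern of "stiff": [0, 1, 2, 3, 3]
Patterns match
Same pattern = Yes


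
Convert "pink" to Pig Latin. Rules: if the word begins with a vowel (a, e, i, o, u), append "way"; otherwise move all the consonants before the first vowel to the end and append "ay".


Word: "pink"
Starts with consonant(s) → move to end, add 'ay'
Consonant cluster: "p"
Pig Latin = "inkpay"


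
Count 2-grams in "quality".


Word: "quality" (length 7)
Number of 2-grams = length - 2 + 1 = 7 - 2 + 1
= 6


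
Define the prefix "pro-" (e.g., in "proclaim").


Prefix: pro-
Example: proclaim = pro- + claim
Meaning = forward / in favor of


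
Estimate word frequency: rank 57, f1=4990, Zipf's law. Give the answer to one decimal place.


Zipf's law: f(r) = f(1) / r
f(1) = 4990
f(57) = 4990 / 57
= 87.5 occurrences


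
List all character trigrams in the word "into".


Word: "into" (length 4)
Number of trigrams = 4 - 3 + 1 = 2
  Position 0: "int"
  Position 1: "nto"
Trigrams = "int", "nto"


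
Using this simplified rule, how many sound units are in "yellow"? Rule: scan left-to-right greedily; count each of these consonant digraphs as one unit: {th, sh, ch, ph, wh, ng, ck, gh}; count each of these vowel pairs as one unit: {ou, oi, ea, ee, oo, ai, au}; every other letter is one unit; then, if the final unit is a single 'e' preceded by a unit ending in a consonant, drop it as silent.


Word: "yellow" (6 letters)
Left-to-right scan:
  1. 'y' (letter)
  2. 'e' (letter)
  3. 'l' (letter)
  4. 'l' (letter)
  5. 'o' (letter)
  6. 'w' (letter)
Units from scan: 6
Sound units = 6 units


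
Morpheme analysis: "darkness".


Word: "darkness"
Morphemes: dark + -ness
Each morpheme carries meaning
= 2 morphemes


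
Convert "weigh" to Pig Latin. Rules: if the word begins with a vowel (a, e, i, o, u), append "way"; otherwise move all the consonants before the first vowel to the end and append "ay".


Word: "weigh"
Starts with consonant(s) → move to end, add 'ay'
Consonant cluster: "w"
Pig Latin = "eighway"


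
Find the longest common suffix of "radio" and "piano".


Word 1: "radio"
Word 2: "piano"
Comparing from end:
  Pos -1: 'o' == 'o'
  Pos -2: 'i' != 'n' (stop)
LCS = "o" (length 1)


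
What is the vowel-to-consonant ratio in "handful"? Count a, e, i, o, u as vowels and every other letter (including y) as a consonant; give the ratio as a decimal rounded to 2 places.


Word: "handful"
Vowels (a,e,i,o,u): 2
Consonants: 5
Ratio = 2/5
= 0.40


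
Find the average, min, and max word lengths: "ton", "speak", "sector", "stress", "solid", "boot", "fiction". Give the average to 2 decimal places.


Lengths: "ton"=3, "speak"=5, "sector"=6, "stress"=6, "solid"=5, "boot"=4, "fiction"=7
Sum = 36, Count = 7
Average = 36/7 = 5.14
= avg=5.14, min=3, max=7


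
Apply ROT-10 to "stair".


Word: "stair"
Shift: 10
Each letter → (letter + shift) mod 26:
  's' (18) + 10 = 2 → 'c'
  't' (19) + 10 = 3 → 'd'
  'a' (0) + 10 = 10 → 'k'
  'i' (8) + 10 = 18 → 's'
  'r' (17) + 10 = 1 → 'b'
Result = "cdksb"


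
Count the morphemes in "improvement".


Word: "improvement"
Morphemes: improve / -ment
Each morpheme carries meaning
= 2 morphemes


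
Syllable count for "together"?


Word: "together"
Syllable breakdown: to | geth | er
Counting: 3 parts
= 3 syllables


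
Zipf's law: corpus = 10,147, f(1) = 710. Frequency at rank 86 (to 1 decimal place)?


Zipf's law: f(r) = f(1) / r
f(1) = 710
f(86) = 710 / 86
= 8.3 occurrences


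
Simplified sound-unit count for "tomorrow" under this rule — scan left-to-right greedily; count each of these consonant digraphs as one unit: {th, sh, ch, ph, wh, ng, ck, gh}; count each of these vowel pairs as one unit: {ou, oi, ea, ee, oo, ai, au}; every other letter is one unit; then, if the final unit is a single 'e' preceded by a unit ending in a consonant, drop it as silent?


Word: "tomorrow" (8 letters)
Left-to-right scan:
  (1) 't' (letter)
  (2) 'o' (letter)
  (3) 'm' (letter)
  (4) 'o' (letter)
  (5) 'r' (letter)
  (6) 'r' (letter)
  (7) 'o' (letter)
  (8) 'w' (letter)
Units from scan: 8
Sound units = 8 units


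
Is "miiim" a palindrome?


Word: "miiim"
Reversed: "miiim"
Forward == Backward? miiim == miiim
Palindrome = Yes


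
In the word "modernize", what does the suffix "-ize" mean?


Suffix: -ize
Example: modernize (modern + -ize)
Meaning = to make


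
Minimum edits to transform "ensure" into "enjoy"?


Word 1: "ensure" (length 6)
Word 2: "enjoy" (length 5)
One optimal edit sequence (insert/delete/substitute each cost 1):
  1. keep 'e'
  2. keep 'n'
  3. delete 's'  (+1)
  4. substitute 'u' -> 'j'  (+1)
  5. substitute 'r' -> 'o'  (+1)
  6. substitute 'e' -> 'y'  (+1)
Total edit operations: 4
Edit distance = 4


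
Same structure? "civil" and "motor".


Pattern of "civil": [0, 1, 2, 1, 3]
Pattern of "motor": [0, 1, 2, 1, 3]
Patterns match
Same pattern = Yes


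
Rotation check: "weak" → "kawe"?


Word: "weak", Candidate: "kawe"
Method: check if candidate is substring of word+word
"weakweak" contains "kawe"? No
Is rotation = No


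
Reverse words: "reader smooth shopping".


Original: "reader smooth shopping"
Words (1..n): reader | smooth | shopping
Reversed (n..1): shopping | smooth | reader
Result = "shopping smooth reader"


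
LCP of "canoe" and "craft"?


Word 1: "canoe"
Word 2: "craft"
Comparing from start:
  Pos 0: 'c' == 'c'
  Pos 1: 'a' != 'r' (stop)
LCP = "c" (length 1)


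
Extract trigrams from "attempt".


Word: "attempt" (length 7)
Number of trigrams = 7 - 3 + 1 = 5
  Position 0: "att"
  Position 1: "tte"
  Position 2: "tem"
  Position 3: "emp"
  Position 4: "mpt"
Trigrams = "att", "tte", "tem", "emp", "mpt"


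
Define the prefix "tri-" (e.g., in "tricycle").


Prefix: tri-
Example: tricycle = tri- + cycle
Meaning = three


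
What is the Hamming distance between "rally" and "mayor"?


Comparing character by character (same length = 5):
  Pos 0: 'r' vs 'm' !=
  Pos 1: 'a' vs 'a' =
  Pos 2: 'l' vs 'y' !=
  Pos 3: 'l' vs 'o' !=
  Pos 4: 'y' vs 'r' !=
Hamming distance = 4


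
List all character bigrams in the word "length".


Word: "length" (length 6)
Number of bigrams = 6 - 2 + 1 = 5
  Position 0: "le"
  Position 1: "en"
  Position 2: "ng"
  Position 3: "gt"
  Position 4: "th"
Bigrams = "le", "en", "ng", "gt", "th"


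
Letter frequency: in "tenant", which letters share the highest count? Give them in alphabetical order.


Word: "tenant"
Letter counts:
  'a': 1
  'e': 1
  'n': 2
  't': 2
Maximum count = 2
Most frequent = 'n', 't' (2 times each)


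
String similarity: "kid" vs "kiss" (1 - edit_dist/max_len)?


Word 1: "kid" (length 3)
Word 2: "kiss" (length 4)
One optimal edit sequence:
  1. keep 'k'
  2. keep 'i'
  3. insert 's'  (+1)
  4. substitute 'd' -> 's'  (+1)
Edit distance = 2
Max length = max(3, 4) = 4
Similarity = 1 - 2/4
= 0.5000


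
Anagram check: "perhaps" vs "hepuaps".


Word 1: "perhaps" → sorted: aehpprs
Word 2: "hepuaps" → sorted: aehppsu
Same letters? aehpprs != aehppsu
Anagram = No


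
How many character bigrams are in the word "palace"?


Word: "palace" (length 6)
Number of 2-grams = length - 2 + 1 = 6 - 2 + 1
= 5


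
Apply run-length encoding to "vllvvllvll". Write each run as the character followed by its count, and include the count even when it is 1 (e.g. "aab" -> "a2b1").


String: "vllvvllvll"
Scanning for consecutive runs:
  'v' x 1
  'l' x 2
  'v' x 2
  'l' x 2
  'v' x 1
  'l' x 2
RLE = "v1l2v2l2v1l2"


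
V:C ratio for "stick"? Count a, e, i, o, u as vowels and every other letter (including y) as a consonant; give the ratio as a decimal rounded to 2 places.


Word: "stick"
Vowels (a,e,i,o,u): 1
Consonants: 4
Ratio = 1/4
= 0.25


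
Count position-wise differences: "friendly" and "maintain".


Comparing character by character (same length = 8):
  Pos 0: 'f' vs 'm' !=
  Pos 1: 'r' vs 'a' !=
  Pos 2: 'i' vs 'i' =
  Pos 3: 'e' vs 'n' !=
  Pos 4: 'n' vs 't' !=
  Pos 5: 'd' vs 'a' !=
  Pos 6: 'l' vs 'i' !=
  Pos 7: 'y' vs 'n' !=
Hamming distance = 7


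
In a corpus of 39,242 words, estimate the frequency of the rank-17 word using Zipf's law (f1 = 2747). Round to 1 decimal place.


Zipf's law: f(r) = f(1) / r
f(1) = 2747
f(17) = 2747 / 17
= 161.6 occurrences


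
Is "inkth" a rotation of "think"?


Word: "think", Candidate: "inkth"
Method: check if candidate is substring of word+word
"thinkthink" contains "inkth"? Yes
Is rotation = Yes


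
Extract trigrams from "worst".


Word: "worst" (length 5)
Number of trigrams = 5 - 3 + 1 = 3
  Position 0: "wor"
  Position 1: "ors"
  Position 2: "rst"
Trigrams = "wor", "ors", "rst"


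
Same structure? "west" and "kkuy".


Pattern of "west": [0, 1, 2, 3]
Pattern of "kkuy": [0, 0, 1, 2]
Patterns do not match
Same pattern = No


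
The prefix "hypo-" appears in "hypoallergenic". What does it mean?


Prefix: hypo-
Example: hypoallergenic (hypo- + allergenic)
Meaning = under / below normal


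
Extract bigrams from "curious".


Word: "curious" (length 7)
Number of bigrams = 7 - 2 + 1 = 6
  Position 0: "cu"
  Position 1: "ur"
  Position 2: "ri"
  Position 3: "io"
  Position 4: "ou"
  Position 5: "us"
Bigrams = "cu", "ur", "ri", "io", "ou", "us"


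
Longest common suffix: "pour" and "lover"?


Word 1: "pour"
Word 2: "lover"
Comparing from end:
  Pos -1: 'r' == 'r'
  Pos -2: 'u' != 'e' (stop)
LCS = "r" (length 1)


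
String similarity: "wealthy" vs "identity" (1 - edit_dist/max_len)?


Word 1: "wealthy" (length 7)
Word 2: "identity" (length 8)
One optimal edit sequence:
  1. insert 'i'  (+1)
  2. substitute 'w' -> 'd'  (+1)
  3. keep 'e'
  4. substitute 'a' -> 'n'  (+1)
  5. substitute 'l' -> 't'  (+1)
  6. substitute 't' -> 'i'  (+1)
  7. substitute 'h' -> 't'  (+1)
  8. keep 'y'
Edit distance = 6
Max length = max(7, 8) = 8
Similarity = 1 - 6/8
= 0.2500


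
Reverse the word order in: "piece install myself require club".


Original: "piece install myself require club"
Words (1..n): piece | install | myself | require | club
Reversed (n..1): club | require | myself | install | piece
Result = "club require myself install piece"


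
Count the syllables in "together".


Word: "together"
Syllable breakdown: to | geth | er
Counting: 3 parts
= 3 syllables


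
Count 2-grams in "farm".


Word: "farm" (length 4)
Number of 2-grams = length - 2 + 1 = 4 - 2 + 1
= 3


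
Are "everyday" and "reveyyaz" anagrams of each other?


Word 1: "everyday" → sorted: adeervyy
Word 2: "reveyyaz" → sorted: aeervyyz
Same letters? adeervyy != aeervyyz
Anagram = No


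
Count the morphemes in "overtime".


Word: "overtime"
Morphemes: over- / time
Each morpheme carries meaning
= 2 morphemes


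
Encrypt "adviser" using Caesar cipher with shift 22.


Word: "adviser"
Shift: 22
Each letter → (letter + shift) mod 26:
  'a' (0) + 22 = 22 → 'w'
  'd' (3) + 22 = 25 → 'z'
  'v' (21) + 22 = 17 → 'r'
  'i' (8) + 22 = 4 → 'e'
  's' (18) + 22 = 14 → 'o'
  'e' (4) + 22 = 0 → 'a'
  'r' (17) + 22 = 13 → 'n'
Result = "wzreoan"


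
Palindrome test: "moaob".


Word: "moaob"
Reversed: "boaom"
Forward == Backward? moaob != boaom
Palindrome = No


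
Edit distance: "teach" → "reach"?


Word 1: "teach" (length 5)
Word 2: "reach" (length 5)
One optimal edit sequence (insert/delete/substitute each cost 1):
  1. substitute 't' -> 'r'  (+1)
  2. keep 'e'
  3. keep 'a'
  4. keep 'c'
  5. keep 'h'
Total edit operations: 1
Edit distance = 1
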